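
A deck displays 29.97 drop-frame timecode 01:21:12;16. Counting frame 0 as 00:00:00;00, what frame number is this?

146030

Complete 10-minute blocks: 8, each 17982 frames → 143856.
Remaining 1 whole minute in the current block: 1800 + 0 × 1798 = 1800 frames.
Within the current minute: 12 × 30 + 16 − 2 = 374 (labels ;00/;01 skipped at this minute). Total = 143856 + 1800 + 374 = 146030.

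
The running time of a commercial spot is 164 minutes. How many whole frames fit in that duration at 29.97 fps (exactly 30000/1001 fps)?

294905 frames

164 min = 9840 s.
Frames = 9840 × 30000/1001 = 295200000/1001 ≈ 294905.0949.
Complete frames: 294905.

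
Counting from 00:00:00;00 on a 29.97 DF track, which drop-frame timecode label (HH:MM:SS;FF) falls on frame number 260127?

02:24:39;17

Each 10-minute DF block holds 10 × 60 × 30 − 9 × 2 = 17982 frames. 260127 ÷ 17982 → 14 full blocks, remainder 8379.
Within the partial block the first minute is 1800 frames and each further minute 1798, so 4 further minute boundaries passed. Total skipped labels = 18 × 14 + 2 × 4 = 260.
Non-drop label index = 260127 + 260 = 260387; at 30 labels/s that is 02:24:39:17, i.e. DF 02:24:39;17.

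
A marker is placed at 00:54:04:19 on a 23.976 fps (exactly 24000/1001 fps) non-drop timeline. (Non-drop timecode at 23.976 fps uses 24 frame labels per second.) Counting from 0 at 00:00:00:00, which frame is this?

frame 77875

Total seconds to the label: (0 × 3600 + 54 × 60 + 4) = 3244.
Frame index = 3244 × 24 + 19 = 77875.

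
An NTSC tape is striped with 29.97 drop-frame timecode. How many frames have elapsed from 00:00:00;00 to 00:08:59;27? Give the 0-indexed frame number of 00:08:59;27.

Complete 10-minute blocks: 0, each 17982 frames → 0.
Remaining 8 whole minutes in the current block: 1800 + 7 × 1798 = 14386 frames.
Within the current minute: 59 × 30 + 27 − 2 = 1795 (labels ;00/;01 skipped at this minute). Total = 0 + 14386 + 1795 = 16181.

16181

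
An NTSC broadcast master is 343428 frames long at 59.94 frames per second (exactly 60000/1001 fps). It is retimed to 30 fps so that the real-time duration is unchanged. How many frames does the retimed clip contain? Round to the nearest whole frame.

Frames at target rate = 343428 × (30) / (60000/1001) = 85942857/500 ≈ 171885.714.
Nearest whole frame: 171886.

171886 frames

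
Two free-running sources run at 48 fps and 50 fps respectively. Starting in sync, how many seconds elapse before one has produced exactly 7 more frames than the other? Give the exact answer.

3.5 seconds

The gap grows by |50 − 48| = 2 frames per second.
Time for a 7-frame gap: 7 ÷ (2) = 3.5 s.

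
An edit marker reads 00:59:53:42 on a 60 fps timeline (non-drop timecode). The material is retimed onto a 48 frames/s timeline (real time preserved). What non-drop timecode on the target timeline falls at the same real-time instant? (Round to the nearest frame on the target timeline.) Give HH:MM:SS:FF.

00:59:53:34

Source frame index: (0×3600 + 59×60 + 53) × 60 + 42 = 215622.
Real time: 215622 / (60) = 35937/10 s.
Target frame: (35937/10) × (48) = 862488/5 ≈ 172497.600 → 172498.
At 48 labels/s: frame 172498 → 00:59:53:34.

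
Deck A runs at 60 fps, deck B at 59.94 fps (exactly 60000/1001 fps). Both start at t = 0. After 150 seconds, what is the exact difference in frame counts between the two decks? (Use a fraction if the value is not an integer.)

A emits 60 × 150 = 9000 frames; B emits 60000/1001 × 150 = 9000000/1001.
Difference = 9000/1001 frames (≈ 8.9910); B is behind A.

9000/1001 frames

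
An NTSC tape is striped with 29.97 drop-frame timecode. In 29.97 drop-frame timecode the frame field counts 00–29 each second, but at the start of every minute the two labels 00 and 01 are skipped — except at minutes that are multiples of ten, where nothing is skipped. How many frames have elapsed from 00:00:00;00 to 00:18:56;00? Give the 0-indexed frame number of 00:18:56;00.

As if non-drop at 30 labels/s: (0 × 3600 + 18 × 60 + 56) × 30 + 0 = 34080.
Minute boundaries passed: 18; those not divisible by 10: 18 − 1 = 17; dropped labels = 2 × 17 = 34.
Actual frame index = 34080 − 34 = 34046.

34046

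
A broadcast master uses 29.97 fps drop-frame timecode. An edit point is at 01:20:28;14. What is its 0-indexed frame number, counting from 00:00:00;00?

Complete 10-minute blocks: 8, each 17982 frames → 143856.
Remaining 0 whole minutes in the current block: 0 frames.
Within the current minute: 28 × 30 + 14 = 854. Total = 143856 + 0 + 854 = 144710.

144710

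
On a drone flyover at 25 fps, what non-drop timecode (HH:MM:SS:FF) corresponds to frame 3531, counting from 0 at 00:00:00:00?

3531 ÷ 25 = 141 full seconds, remainder 6 frames.
141 s = 0 h 2 min 21 s.
Timecode: 00:02:21:06.

00:02:21:06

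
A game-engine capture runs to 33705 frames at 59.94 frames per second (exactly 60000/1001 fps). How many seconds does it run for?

Running time = 33705 / (60000/1001) = 562.31175 s.

562.31175 seconds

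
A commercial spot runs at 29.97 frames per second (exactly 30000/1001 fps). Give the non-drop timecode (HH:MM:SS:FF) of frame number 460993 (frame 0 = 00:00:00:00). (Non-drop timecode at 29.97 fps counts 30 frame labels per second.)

04:16:06:13

460993 ÷ 30 = 15366 full seconds, remainder 13 frames.
15366 s = 4 h 16 min 6 s.
Timecode: 04:16:06:13.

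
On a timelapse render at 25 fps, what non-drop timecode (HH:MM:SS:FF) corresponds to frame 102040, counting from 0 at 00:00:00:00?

102040 ÷ 25 = 4081 full seconds, remainder 15 frames.
4081 s = 1 h 8 min 1 s.
Timecode: 01:08:01:15.

01:08:01:15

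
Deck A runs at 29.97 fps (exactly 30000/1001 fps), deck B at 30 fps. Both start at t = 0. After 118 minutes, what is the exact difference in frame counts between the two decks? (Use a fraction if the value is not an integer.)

118 min = 7080 s.
A emits 30000/1001 × 7080 = 212400000/1001 frames; B emits 30 × 7080 = 212400.
Difference = 212400/1001 frames (≈ 212.1878); B is ahead of A.

212400/1001 frames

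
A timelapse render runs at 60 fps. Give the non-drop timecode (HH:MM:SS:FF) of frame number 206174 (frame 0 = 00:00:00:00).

00:57:16:14

206174 ÷ 60 = 3436 full seconds, remainder 14 frames.
3436 s = 0 h 57 min 16 s.
Timecode: 00:57:16:14.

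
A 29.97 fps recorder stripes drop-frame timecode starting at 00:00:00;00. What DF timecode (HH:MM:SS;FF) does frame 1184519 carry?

Each 10-minute DF block holds 10 × 60 × 30 − 9 × 2 = 17982 frames. 1184519 ÷ 17982 → 65 full blocks, remainder 15689.
Within the partial block the first minute is 1800 frames and each further minute 1798, so 8 further minute boundaries passed. Total skipped labels = 18 × 65 + 2 × 8 = 1186.
Non-drop label index = 1184519 + 1186 = 1185705; at 30 labels/s that is 10:58:43:15, i.e. DF 10:58:43;15.

10:58:43;15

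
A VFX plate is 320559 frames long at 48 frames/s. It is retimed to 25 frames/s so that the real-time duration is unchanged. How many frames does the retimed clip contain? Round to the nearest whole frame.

Frames at target rate = 320559 × (25) / (48) = 2671325/16 ≈ 166957.812.
Nearest whole frame: 166958.

166958 frames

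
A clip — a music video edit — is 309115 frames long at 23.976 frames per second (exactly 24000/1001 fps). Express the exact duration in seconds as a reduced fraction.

61884823/4800 seconds

Running time = 309115 ÷ (24000/1001) = 309115 × 1001/24000 = 61884823/4800 s.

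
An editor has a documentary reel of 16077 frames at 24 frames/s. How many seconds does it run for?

669.875 seconds

Running time = 16077 / (24) = 669.875 s.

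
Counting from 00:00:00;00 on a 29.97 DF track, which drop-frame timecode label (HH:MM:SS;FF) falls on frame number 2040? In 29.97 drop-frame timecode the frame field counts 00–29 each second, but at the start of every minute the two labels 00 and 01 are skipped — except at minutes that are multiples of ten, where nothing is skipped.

Each 10-minute DF block holds 10 × 60 × 30 − 9 × 2 = 17982 frames. 2040 ÷ 17982 → 0 full blocks, remainder 2040.
Within the partial block the first minute is 1800 frames and each further minute 1798, so 1 further minute boundary passed. Total skipped labels = 18 × 0 + 2 × 1 = 2.
Non-drop label index = 2040 + 2 = 2042; at 30 labels/s that is 00:01:08:02, i.e. DF 00:01:08;02.

00:01:08;02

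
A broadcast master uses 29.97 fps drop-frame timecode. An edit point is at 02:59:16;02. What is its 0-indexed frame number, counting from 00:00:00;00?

322358

As if non-drop at 30 labels/s: (2 × 3600 + 59 × 60 + 16) × 30 + 2 = 322682.
Minute boundaries passed: 179; those not divisible by 10: 179 − 17 = 162; dropped labels = 2 × 162 = 324.
Actual frame index = 322682 − 324 = 322358.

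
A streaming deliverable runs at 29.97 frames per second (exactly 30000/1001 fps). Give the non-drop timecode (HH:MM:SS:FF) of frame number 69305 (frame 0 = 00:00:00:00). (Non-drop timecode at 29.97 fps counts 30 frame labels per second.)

00:38:30:05

69305 ÷ 30 = 2310 full seconds, remainder 5 frames.
2310 s = 0 h 38 min 30 s.
Timecode: 00:38:30:05.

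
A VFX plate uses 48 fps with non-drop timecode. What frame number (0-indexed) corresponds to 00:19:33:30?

56334

Total seconds to the label: (0 × 3600 + 19 × 60 + 33) = 1173.
Frame index = 1173 × 48 + 30 = 56334.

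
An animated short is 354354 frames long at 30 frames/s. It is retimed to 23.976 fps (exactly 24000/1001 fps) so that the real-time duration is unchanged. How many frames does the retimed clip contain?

283200 frames

Target frames = source frames × (target rate / source rate) = 354354 × (24000/1001)/(30) = 354354 × 800/1001 = 283200.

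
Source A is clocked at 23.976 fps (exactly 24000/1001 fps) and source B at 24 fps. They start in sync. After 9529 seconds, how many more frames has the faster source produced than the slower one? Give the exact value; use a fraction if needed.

17592/77 frames

A emits 24000/1001 × 9529 = 17592000/77 frames; B emits 24 × 9529 = 228696.
Difference = 17592/77 frames (≈ 228.4675); B is ahead of A.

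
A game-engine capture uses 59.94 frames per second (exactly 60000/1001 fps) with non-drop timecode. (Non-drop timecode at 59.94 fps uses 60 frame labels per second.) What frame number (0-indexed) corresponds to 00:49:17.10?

Total seconds to the label: (0 × 3600 + 49 × 60 + 17) = 2957.
Frame index = 2957 × 60 + 10 = 177430.

177430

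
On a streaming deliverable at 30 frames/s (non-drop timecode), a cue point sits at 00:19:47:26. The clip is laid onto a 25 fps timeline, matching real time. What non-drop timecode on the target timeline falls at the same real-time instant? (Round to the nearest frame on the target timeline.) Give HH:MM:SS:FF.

00:19:47:22

Source frame index: (0×3600 + 19×60 + 47) × 30 + 26 = 35636.
Real time: 35636 / (30) = 17818/15 s.
Target frame: (17818/15) × (25) = 89090/3 ≈ 29696.667 → 29697.
At 25 labels/s: frame 29697 → 00:19:47:22.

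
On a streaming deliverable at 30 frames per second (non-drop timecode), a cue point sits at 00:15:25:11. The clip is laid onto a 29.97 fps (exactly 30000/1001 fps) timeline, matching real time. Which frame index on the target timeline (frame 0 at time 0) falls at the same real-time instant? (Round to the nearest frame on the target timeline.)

Source frame index: (0×3600 + 15×60 + 25) × 30 + 11 = 27761.
Real time: 27761 / (30) = 27761/30 s.
Target frame: (27761/30) × (30000/1001) = 27761000/1001 ≈ 27733.267 → 27733.

frame 27733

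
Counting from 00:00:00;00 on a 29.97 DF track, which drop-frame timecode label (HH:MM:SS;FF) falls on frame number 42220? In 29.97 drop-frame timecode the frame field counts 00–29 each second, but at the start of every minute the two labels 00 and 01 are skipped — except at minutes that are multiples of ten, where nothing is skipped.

00:23:28;22

Each 10-minute DF block holds 10 × 60 × 30 − 9 × 2 = 17982 frames. 42220 ÷ 17982 → 2 full blocks, remainder 6256.
Within the partial block the first minute is 1800 frames and each further minute 1798, so 3 further minute boundaries passed. Total skipped labels = 18 × 2 + 2 × 3 = 42.
Non-drop label index = 42220 + 42 = 42262; at 30 labels/s that is 00:23:28:22, i.e. DF 00:23:28;22.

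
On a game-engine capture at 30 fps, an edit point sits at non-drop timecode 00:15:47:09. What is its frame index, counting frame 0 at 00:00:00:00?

Total seconds to the label: (0 × 3600 + 15 × 60 + 47) = 947.
Frame index = 947 × 30 + 9 = 28419.

28419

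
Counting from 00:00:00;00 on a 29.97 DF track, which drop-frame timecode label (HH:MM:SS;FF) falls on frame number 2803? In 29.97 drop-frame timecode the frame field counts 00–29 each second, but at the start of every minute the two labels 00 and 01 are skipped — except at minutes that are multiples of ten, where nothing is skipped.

00:01:33;15

Each 10-minute DF block holds 10 × 60 × 30 − 9 × 2 = 17982 frames. 2803 ÷ 17982 → 0 full blocks, remainder 2803.
Within the partial block the first minute is 1800 frames and each further minute 1798, so 1 further minute boundary passed. Total skipped labels = 18 × 0 + 2 × 1 = 2.
Non-drop label index = 2803 + 2 = 2805; at 30 labels/s that is 00:01:33:15, i.e. DF 00:01:33;15.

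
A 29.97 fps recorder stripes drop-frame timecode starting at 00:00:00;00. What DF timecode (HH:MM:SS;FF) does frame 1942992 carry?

18:00:31;06

Each 10-minute DF block holds 10 × 60 × 30 − 9 × 2 = 17982 frames. 1942992 ÷ 17982 → 108 full blocks, remainder 936.
Within the partial block the first minute is 1800 frames and each further minute 1798, so 0 further minute boundaries passed. Total skipped labels = 18 × 108 + 2 × 0 = 1944.
Non-drop label index = 1942992 + 1944 = 1944936; at 30 labels/s that is 18:00:31:06, i.e. DF 18:00:31;06.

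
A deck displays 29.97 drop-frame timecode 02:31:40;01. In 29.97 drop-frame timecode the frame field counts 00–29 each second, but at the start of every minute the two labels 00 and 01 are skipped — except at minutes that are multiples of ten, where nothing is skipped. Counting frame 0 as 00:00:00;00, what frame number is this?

Complete 10-minute blocks: 15, each 17982 frames → 269730.
Remaining 1 whole minute in the current block: 1800 + 0 × 1798 = 1800 frames.
Within the current minute: 40 × 30 + 1 − 2 = 1199 (labels ;00/;01 skipped at this minute). Total = 269730 + 1800 + 1199 = 272729.

272729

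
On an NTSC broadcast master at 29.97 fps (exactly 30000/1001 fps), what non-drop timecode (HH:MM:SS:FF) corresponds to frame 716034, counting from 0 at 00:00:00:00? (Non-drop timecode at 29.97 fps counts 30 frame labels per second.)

716034 ÷ 30 = 23867 full seconds, remainder 24 frames.
23867 s = 6 h 37 min 47 s.
Timecode: 06:37:47:24.

06:37:47:24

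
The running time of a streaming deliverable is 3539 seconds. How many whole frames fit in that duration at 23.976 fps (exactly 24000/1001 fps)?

84851 frames

Frames = 3539 × 24000/1001 = 84936000/1001 ≈ 84851.1489.
Complete frames: 84851.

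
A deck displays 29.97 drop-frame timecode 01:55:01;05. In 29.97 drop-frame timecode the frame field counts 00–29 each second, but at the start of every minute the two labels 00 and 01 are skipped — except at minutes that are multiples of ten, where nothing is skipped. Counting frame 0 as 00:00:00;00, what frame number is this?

206827

Complete 10-minute blocks: 11, each 17982 frames → 197802.
Remaining 5 whole minutes in the current block: 1800 + 4 × 1798 = 8992 frames.
Within the current minute: 1 × 30 + 5 − 2 = 33 (labels ;00/;01 skipped at this minute). Total = 197802 + 8992 + 33 = 206827.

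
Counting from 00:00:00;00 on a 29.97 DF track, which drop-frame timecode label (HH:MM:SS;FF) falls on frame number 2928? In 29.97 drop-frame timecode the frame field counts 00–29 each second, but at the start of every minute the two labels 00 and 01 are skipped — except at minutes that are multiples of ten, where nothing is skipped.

Each 10-minute DF block holds 10 × 60 × 30 − 9 × 2 = 17982 frames. 2928 ÷ 17982 → 0 full blocks, remainder 2928.
Within the partial block the first minute is 1800 frames and each further minute 1798, so 1 further minute boundary passed. Total skipped labels = 18 × 0 + 2 × 1 = 2.
Non-drop label index = 2928 + 2 = 2930; at 30 labels/s that is 00:01:37:20, i.e. DF 00:01:37;20.

00:01:37;20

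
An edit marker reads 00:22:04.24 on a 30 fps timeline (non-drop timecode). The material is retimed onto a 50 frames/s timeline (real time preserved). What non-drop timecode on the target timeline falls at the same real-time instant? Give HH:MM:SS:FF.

Source frame index: (0×3600 + 22×60 + 4) × 30 + 24 = 39744.
Real time: 39744 / (30) = 6624/5 s.
Target frame: (6624/5) × (50) = 66240.
At 50 labels/s: frame 66240 → 00:22:04:40.

00:22:04:40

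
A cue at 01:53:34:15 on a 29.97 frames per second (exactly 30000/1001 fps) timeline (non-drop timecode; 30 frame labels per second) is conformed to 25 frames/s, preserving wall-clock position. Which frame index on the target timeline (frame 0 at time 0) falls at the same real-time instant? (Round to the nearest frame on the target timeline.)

frame 170533

Source frame index: (1×3600 + 53×60 + 34) × 30 + 15 = 204435.
Real time: 204435 / (30000/1001) = 13642629/2000 s.
Target frame: (13642629/2000) × (25) = 13642629/80 ≈ 170532.862 → 170533.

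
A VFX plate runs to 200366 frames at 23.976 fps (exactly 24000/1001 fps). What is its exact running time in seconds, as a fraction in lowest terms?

100283183/12000 seconds

Running time = 200366 ÷ (24000/1001) = 200366 × 1001/24000 = 100283183/12000 s.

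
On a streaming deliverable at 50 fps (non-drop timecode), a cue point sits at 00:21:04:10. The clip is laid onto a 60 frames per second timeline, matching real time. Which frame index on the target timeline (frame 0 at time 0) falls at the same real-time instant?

Source frame index: (0×3600 + 21×60 + 4) × 50 + 10 = 63210.
Real time: 63210 / (50) = 6321/5 s.
Target frame: (6321/5) × (60) = 75852.

frame 75852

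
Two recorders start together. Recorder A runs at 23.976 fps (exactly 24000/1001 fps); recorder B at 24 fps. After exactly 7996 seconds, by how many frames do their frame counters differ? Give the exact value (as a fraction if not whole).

191904/1001 frames

A emits 24000/1001 × 7996 = 191904000/1001 frames; B emits 24 × 7996 = 191904.
Difference = 191904/1001 frames (≈ 191.7123); B is ahead of A.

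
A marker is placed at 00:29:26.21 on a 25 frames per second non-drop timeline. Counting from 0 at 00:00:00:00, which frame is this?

44171

Total seconds to the label: (0 × 3600 + 29 × 60 + 26) = 1766.
Frame index = 1766 × 25 + 21 = 44171.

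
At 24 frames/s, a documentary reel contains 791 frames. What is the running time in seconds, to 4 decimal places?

32.9583 seconds

Running time = 791 × 1/24 = 791/24 s ≈ 32.9583 s.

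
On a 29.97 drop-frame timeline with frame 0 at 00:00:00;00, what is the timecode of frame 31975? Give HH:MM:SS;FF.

00:17:46;27

Ten DF minutes hold 17982 frames, so frame 31975 lies in block 1 (frames 17982–35963) with 13993 frames into that block.
The block's first minute is 1800 frames and the rest 1798 each; 13993 frames reaches minute 7, so 1 × 18 + 7 × 2 = 32 labels have been skipped so far.
Adding those back, label number 31975 + 32 = 32007 at 30 labels/s is 1066 s + 27 f = 0 h 17 min 46 s frame 27, i.e. 00:17:46;27.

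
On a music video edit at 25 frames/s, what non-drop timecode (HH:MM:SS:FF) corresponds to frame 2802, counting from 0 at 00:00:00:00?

00:01:52:02

2802 ÷ 25 = 112 full seconds, remainder 2 frames.
112 s = 0 h 1 min 52 s.
Timecode: 00:01:52:02.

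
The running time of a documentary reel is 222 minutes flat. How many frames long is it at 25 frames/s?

222 min = 13320 s.
Frames = 13320 × 25 = 333000.

333000 frames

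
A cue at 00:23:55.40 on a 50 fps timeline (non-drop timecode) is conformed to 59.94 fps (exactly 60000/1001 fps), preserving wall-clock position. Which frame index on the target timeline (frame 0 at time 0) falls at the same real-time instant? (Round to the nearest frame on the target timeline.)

frame 86062

Source frame index: (0×3600 + 23×60 + 55) × 50 + 40 = 71790.
Real time: 71790 / (50) = 7179/5 s.
Target frame: (7179/5) × (60000/1001) = 86148000/1001 ≈ 86061.938 → 86062.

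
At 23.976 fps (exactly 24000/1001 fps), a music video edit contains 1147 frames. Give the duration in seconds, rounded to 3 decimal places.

47.839 seconds

Running time = 1147 × 1001/24000 = 1148147/24000 s ≈ 47.839 s.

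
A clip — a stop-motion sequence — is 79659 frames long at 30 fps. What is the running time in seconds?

Running time = 79659 / (30) = 2655.3 s.

2655.3 seconds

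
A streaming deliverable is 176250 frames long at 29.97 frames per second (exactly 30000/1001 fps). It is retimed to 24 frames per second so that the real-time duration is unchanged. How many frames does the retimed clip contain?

141141 frames

Target frames = source frames × (target rate / source rate) = 176250 × (24)/(30000/1001) = 176250 × 1001/1250 = 141141.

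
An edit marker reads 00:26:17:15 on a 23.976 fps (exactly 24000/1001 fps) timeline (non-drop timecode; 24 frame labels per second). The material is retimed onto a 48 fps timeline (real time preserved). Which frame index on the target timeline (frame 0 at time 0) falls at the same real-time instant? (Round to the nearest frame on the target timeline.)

frame 75802

Source frame index: (0×3600 + 26×60 + 17) × 24 + 15 = 37863.
Real time: 37863 / (24000/1001) = 12633621/8000 s.
Target frame: (12633621/8000) × (48) = 37900863/500 ≈ 75801.726 → 75802.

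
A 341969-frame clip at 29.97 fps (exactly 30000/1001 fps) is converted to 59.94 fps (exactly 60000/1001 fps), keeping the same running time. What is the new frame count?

Target frames = source frames × (target rate / source rate) = 341969 × (60000/1001)/(30000/1001) = 341969 × 2 = 683938.

683938 frames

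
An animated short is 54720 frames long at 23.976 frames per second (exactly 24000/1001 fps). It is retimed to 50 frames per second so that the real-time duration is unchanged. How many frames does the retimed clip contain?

114114 frames

Target frames = source frames × (target rate / source rate) = 54720 × (50)/(24000/1001) = 54720 × 1001/480 = 114114.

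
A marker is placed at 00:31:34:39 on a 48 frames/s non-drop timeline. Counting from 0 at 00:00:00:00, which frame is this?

Total seconds to the label: (0 × 3600 + 31 × 60 + 34) = 1894.
Frame index = 1894 × 48 + 39 = 90951.

90951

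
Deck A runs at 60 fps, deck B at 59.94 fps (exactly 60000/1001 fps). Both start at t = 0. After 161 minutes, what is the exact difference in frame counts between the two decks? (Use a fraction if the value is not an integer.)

82800/143 frames

161 min = 9660 s.
A emits 60 × 9660 = 579600 frames; B emits 60000/1001 × 9660 = 82800000/143.
Difference = 82800/143 frames (≈ 579.0210); B is behind A.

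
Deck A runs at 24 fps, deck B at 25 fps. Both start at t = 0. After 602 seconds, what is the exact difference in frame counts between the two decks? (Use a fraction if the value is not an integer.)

602 frames

A emits 24 × 602 = 14448 frames; B emits 25 × 602 = 15050.
Difference = 602 frames; B is ahead of A.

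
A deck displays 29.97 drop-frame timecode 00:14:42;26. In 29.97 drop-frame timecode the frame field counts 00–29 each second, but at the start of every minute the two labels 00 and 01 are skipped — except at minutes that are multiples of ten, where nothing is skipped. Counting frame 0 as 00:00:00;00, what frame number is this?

26460

Complete 10-minute blocks: 1, each 17982 frames → 17982.
Remaining 4 whole minutes in the current block: 1800 + 3 × 1798 = 7194 frames.
Within the current minute: 42 × 30 + 26 − 2 = 1284 (labels ;00/;01 skipped at this minute). Total = 17982 + 7194 + 1284 = 26460.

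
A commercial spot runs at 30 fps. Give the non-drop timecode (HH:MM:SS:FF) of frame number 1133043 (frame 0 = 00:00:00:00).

1133043 ÷ 30 = 37768 full seconds, remainder 3 frames.
37768 s = 10 h 29 min 28 s.
Timecode: 10:29:28:03.

10:29:28:03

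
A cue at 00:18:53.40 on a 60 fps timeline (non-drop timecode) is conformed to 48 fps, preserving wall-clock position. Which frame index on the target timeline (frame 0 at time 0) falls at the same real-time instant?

Source frame index: (0×3600 + 18×60 + 53) × 60 + 40 = 68020.
Real time: 68020 / (60) = 3401/3 s.
Target frame: (3401/3) × (48) = 54416.

frame 54416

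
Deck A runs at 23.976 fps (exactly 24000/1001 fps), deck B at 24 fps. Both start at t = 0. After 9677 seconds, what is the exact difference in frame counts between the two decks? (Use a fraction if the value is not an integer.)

232248/1001 frames

A emits 24000/1001 × 9677 = 232248000/1001 frames; B emits 24 × 9677 = 232248.
Difference = 232248/1001 frames (≈ 232.0160); B is ahead of A.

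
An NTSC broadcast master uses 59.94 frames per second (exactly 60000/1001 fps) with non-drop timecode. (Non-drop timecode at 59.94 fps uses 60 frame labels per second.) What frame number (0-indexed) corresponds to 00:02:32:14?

Total seconds to the label: (0 × 3600 + 2 × 60 + 32) = 152.
Frame index = 152 × 60 + 14 = 9134.

frame 9134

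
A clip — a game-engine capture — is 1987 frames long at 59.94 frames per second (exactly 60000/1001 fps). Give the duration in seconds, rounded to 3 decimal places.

Running time = 1987 × 1001/60000 = 1988987/60000 s ≈ 33.150 s.

33.150 seconds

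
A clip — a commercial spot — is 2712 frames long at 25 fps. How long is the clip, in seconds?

108.48 seconds

Running time = 2712 / (25) = 108.48 s.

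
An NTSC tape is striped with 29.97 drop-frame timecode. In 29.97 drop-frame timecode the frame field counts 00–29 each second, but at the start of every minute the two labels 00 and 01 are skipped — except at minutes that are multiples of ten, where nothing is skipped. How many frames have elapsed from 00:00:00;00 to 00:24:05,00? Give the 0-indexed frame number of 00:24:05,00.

43306

As if non-drop at 30 labels/s: (0 × 3600 + 24 × 60 + 5) × 30 + 0 = 43350.
Minute boundaries passed: 24; those not divisible by 10: 24 − 2 = 22; dropped labels = 2 × 22 = 44.
Actual frame index = 43350 − 44 = 43306.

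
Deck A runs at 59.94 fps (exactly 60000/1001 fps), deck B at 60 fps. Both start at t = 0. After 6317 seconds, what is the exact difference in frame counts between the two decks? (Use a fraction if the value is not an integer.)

A emits 60000/1001 × 6317 = 379020000/1001 frames; B emits 60 × 6317 = 379020.
Difference = 379020/1001 frames (≈ 378.6414); B is ahead of A.

379020/1001 frames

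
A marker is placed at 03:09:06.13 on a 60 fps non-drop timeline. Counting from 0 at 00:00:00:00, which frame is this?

Total seconds to the label: (3 × 3600 + 9 × 60 + 6) = 11346.
Frame index = 11346 × 60 + 13 = 680773.

680773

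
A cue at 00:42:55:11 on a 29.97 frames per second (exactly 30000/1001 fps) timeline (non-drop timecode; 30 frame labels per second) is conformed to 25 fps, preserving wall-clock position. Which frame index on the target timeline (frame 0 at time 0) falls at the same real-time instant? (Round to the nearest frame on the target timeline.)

Source frame index: (0×3600 + 42×60 + 55) × 30 + 11 = 77261.
Real time: 77261 / (30000/1001) = 77338261/30000 s.
Target frame: (77338261/30000) × (25) = 77338261/1200 ≈ 64448.551 → 64449.

frame 64449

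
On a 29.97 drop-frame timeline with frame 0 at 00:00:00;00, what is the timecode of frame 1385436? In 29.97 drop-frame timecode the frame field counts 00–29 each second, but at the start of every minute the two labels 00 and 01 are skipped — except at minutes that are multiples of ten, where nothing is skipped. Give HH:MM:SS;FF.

12:50:27;12

Each 10-minute DF block holds 10 × 60 × 30 − 9 × 2 = 17982 frames. 1385436 ÷ 17982 → 77 full blocks, remainder 822.
Within the partial block the first minute is 1800 frames and each further minute 1798, so 0 further minute boundaries passed. Total skipped labels = 18 × 77 + 2 × 0 = 1386.
Non-drop label index = 1385436 + 1386 = 1386822; at 30 labels/s that is 12:50:27:12, i.e. DF 12:50:27;12.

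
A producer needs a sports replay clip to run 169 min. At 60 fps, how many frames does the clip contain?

608400 frames

169 min = 10140 s.
Frames = 10140 × 60 = 608400.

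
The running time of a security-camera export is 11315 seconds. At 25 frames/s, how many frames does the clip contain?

Frames = 11315 × 25 = 282875.

282875 frames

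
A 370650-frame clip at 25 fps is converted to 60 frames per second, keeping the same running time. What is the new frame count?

889560 frames

Target frames = source frames × (target rate / source rate) = 370650 × (60)/(25) = 370650 × 12/5 = 889560.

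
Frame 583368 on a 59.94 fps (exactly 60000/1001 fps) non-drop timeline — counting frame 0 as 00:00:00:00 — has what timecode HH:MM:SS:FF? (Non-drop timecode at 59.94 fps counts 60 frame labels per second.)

583368 ÷ 60 = 9722 full seconds, remainder 48 frames.
9722 s = 2 h 42 min 2 s.
Timecode: 02:42:02:48.

02:42:02:48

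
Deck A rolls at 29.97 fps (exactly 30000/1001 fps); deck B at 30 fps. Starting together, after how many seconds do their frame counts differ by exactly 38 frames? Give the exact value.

19019/15 seconds

The gap grows by |30 − 30000/1001| = 30/1001 frames per second.
Time for a 38-frame gap: 38 ÷ (30/1001) = 19019/15 s.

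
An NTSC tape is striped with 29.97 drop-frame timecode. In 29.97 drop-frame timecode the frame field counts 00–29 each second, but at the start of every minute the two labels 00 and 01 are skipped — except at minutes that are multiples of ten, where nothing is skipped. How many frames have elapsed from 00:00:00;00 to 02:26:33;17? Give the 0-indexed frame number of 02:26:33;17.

Complete 10-minute blocks: 14, each 17982 frames → 251748.
Remaining 6 whole minutes in the current block: 1800 + 5 × 1798 = 10790 frames.
Within the current minute: 33 × 30 + 17 − 2 = 1005 (labels ;00/;01 skipped at this minute). Total = 251748 + 10790 + 1005 = 263543.

263543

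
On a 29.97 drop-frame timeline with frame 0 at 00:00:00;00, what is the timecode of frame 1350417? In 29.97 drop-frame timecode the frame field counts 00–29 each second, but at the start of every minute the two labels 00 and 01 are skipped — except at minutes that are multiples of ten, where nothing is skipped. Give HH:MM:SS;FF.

Ten DF minutes hold 17982 frames, so frame 1350417 lies in block 75 (frames 1348650–1366631) with 1767 frames into that block.
The block's first minute is 1800 frames and the rest 1798 each; 1767 frames reaches minute 0, so 75 × 18 + 0 × 2 = 1350 labels have been skipped so far.
Adding those back, label number 1350417 + 1350 = 1351767 at 30 labels/s is 45058 s + 27 f = 12 h 30 min 58 s frame 27, i.e. 12:30:58;27.

12:30:58;27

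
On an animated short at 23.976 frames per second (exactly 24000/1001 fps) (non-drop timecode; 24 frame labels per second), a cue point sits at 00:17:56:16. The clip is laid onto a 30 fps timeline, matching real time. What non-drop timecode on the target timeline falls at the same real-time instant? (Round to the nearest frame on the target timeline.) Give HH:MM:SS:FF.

00:17:57:22

Source frame index: (0×3600 + 17×60 + 56) × 24 + 16 = 25840.
Real time: 25840 / (24000/1001) = 323323/300 s.
Target frame: (323323/300) × (30) = 323323/10 ≈ 32332.300 → 32332.
At 30 labels/s: frame 32332 → 00:17:57:22.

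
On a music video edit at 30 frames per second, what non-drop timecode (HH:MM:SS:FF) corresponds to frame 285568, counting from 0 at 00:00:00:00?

02:38:38:28

285568 ÷ 30 = 9518 full seconds, remainder 28 frames.
9518 s = 2 h 38 min 38 s.
Timecode: 02:38:38:28.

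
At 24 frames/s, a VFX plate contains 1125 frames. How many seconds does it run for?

Running time = 1125 / (24) = 46.875 s.

46.875 seconds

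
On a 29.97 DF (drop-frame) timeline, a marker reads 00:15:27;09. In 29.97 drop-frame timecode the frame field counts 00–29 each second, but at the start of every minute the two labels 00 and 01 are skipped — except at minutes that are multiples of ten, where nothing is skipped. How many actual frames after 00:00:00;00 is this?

As if non-drop at 30 labels/s: (0 × 3600 + 15 × 60 + 27) × 30 + 9 = 27819.
Minute boundaries passed: 15; those not divisible by 10: 15 − 1 = 14; dropped labels = 2 × 14 = 28.
Actual frame index = 27819 − 28 = 27791.

27791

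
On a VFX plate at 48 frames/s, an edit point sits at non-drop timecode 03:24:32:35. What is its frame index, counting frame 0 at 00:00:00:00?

Total seconds to the label: (3 × 3600 + 24 × 60 + 32) = 12272.
Frame index = 12272 × 48 + 35 = 589091.

frame 589091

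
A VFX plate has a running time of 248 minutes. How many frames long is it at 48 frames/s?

248 min = 14880 s.
Frames = 14880 × 48 = 714240.

714240 frames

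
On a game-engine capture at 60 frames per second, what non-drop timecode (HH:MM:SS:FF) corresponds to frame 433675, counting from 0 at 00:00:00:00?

02:00:27:55

433675 ÷ 60 = 7227 full seconds, remainder 55 frames.
7227 s = 2 h 0 min 27 s.
Timecode: 02:00:27:55.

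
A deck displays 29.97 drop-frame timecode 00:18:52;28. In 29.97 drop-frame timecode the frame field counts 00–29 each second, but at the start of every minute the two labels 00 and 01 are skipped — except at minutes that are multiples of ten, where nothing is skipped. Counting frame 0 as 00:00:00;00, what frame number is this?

33954

As if non-drop at 30 labels/s: (0 × 3600 + 18 × 60 + 52) × 30 + 28 = 33988.
Minute boundaries passed: 18; those not divisible by 10: 18 − 1 = 17; dropped labels = 2 × 17 = 34.
Actual frame index = 33988 − 34 = 33954.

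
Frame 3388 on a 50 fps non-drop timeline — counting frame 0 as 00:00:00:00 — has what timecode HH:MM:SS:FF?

3388 ÷ 50 = 67 full seconds, remainder 38 frames.
67 s = 0 h 1 min 7 s.
Timecode: 00:01:07:38.

00:01:07:38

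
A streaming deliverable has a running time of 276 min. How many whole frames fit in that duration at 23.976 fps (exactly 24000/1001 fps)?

397042 frames

276 min = 16560 s.
Frames = 16560 × 24000/1001 = 397440000/1001 ≈ 397042.9570.
Complete frames: 397042.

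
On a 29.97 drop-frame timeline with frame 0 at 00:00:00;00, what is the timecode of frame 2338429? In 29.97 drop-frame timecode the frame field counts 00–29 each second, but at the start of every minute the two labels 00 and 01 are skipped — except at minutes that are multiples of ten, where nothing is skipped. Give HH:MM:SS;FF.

Each 10-minute DF block holds 10 × 60 × 30 − 9 × 2 = 17982 frames. 2338429 ÷ 17982 → 130 full blocks, remainder 769.
Within the partial block the first minute is 1800 frames and each further minute 1798, so 0 further minute boundaries passed. Total skipped labels = 18 × 130 + 2 × 0 = 2340.
Non-drop label index = 2338429 + 2340 = 2340769; at 30 labels/s that is 21:40:25:19, i.e. DF 21:40:25;19.

21:40:25;19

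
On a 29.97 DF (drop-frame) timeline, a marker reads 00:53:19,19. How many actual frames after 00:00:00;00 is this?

95893

Complete 10-minute blocks: 5, each 17982 frames → 89910.
Remaining 3 whole minutes in the current block: 1800 + 2 × 1798 = 5396 frames.
Within the current minute: 19 × 30 + 19 − 2 = 587 (labels ;00/;01 skipped at this minute). Total = 89910 + 5396 + 587 = 95893.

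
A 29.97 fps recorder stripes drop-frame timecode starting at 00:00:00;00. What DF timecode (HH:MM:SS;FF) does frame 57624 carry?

00:32:02;22

Each 10-minute DF block holds 10 × 60 × 30 − 9 × 2 = 17982 frames. 57624 ÷ 17982 → 3 full blocks, remainder 3678.
Within the partial block the first minute is 1800 frames and each further minute 1798, so 2 further minute boundaries passed. Total skipped labels = 18 × 3 + 2 × 2 = 58.
Non-drop label index = 57624 + 58 = 57682; at 30 labels/s that is 00:32:02:22, i.e. DF 00:32:02;22.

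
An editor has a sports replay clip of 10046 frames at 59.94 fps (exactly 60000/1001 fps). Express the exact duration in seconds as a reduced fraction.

5028023/30000 seconds

Running time = 10046 ÷ (60000/1001) = 10046 × 1001/60000 = 5028023/30000 s.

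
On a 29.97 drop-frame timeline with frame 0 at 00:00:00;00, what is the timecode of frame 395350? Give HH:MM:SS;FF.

Ten DF minutes hold 17982 frames, so frame 395350 lies in block 21 (frames 377622–395603) with 17728 frames into that block.
The block's first minute is 1800 frames and the rest 1798 each; 17728 frames reaches minute 9, so 21 × 18 + 9 × 2 = 396 labels have been skipped so far.
Adding those back, label number 395350 + 396 = 395746 at 30 labels/s is 13191 s + 16 f = 3 h 39 min 51 s frame 16, i.e. 03:39:51;16.

03:39:51;16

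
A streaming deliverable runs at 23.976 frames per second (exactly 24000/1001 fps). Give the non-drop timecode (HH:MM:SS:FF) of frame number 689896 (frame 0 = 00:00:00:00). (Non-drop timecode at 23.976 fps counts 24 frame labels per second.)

07:59:05:16

689896 ÷ 24 = 28745 full seconds, remainder 16 frames.
28745 s = 7 h 59 min 5 s.
Timecode: 07:59:05:16.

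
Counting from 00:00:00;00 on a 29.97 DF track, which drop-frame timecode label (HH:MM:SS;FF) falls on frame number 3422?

00:01:54;04

Each 10-minute DF block holds 10 × 60 × 30 − 9 × 2 = 17982 frames. 3422 ÷ 17982 → 0 full blocks, remainder 3422.
Within the partial block the first minute is 1800 frames and each further minute 1798, so 1 further minute boundary passed. Total skipped labels = 18 × 0 + 2 × 1 = 2.
Non-drop label index = 3422 + 2 = 3424; at 30 labels/s that is 00:01:54:04, i.e. DF 00:01:54;04.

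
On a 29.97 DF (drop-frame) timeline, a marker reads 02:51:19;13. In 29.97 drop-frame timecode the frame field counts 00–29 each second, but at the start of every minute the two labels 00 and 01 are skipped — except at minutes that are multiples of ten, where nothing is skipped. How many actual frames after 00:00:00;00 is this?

308075

As if non-drop at 30 labels/s: (2 × 3600 + 51 × 60 + 19) × 30 + 13 = 308383.
Minute boundaries passed: 171; those not divisible by 10: 171 − 17 = 154; dropped labels = 2 × 154 = 308.
Actual frame index = 308383 − 308 = 308075.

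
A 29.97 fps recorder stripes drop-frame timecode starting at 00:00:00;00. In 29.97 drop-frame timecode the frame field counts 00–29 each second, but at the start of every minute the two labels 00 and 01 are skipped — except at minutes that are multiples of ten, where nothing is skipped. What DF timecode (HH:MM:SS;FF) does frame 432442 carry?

Each 10-minute DF block holds 10 × 60 × 30 − 9 × 2 = 17982 frames. 432442 ÷ 17982 → 24 full blocks, remainder 874.
Within the partial block the first minute is 1800 frames and each further minute 1798, so 0 further minute boundaries passed. Total skipped labels = 18 × 24 + 2 × 0 = 432.
Non-drop label index = 432442 + 432 = 432874; at 30 labels/s that is 04:00:29:04, i.e. DF 04:00:29;04.

04:00:29;04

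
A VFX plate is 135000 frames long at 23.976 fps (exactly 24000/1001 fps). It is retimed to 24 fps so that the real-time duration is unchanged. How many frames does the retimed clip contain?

Target frames = source frames × (target rate / source rate) = 135000 × (24)/(24000/1001) = 135000 × 1001/1000 = 135135.

135135 frames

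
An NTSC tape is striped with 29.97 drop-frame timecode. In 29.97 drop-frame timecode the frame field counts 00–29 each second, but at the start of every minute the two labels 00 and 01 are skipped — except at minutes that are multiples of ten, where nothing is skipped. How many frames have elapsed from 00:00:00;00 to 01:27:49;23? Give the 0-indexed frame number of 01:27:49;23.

Complete 10-minute blocks: 8, each 17982 frames → 143856.
Remaining 7 whole minutes in the current block: 1800 + 6 × 1798 = 12588 frames.
Within the current minute: 49 × 30 + 23 − 2 = 1491 (labels ;00/;01 skipped at this minute). Total = 143856 + 12588 + 1491 = 157935.

157935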